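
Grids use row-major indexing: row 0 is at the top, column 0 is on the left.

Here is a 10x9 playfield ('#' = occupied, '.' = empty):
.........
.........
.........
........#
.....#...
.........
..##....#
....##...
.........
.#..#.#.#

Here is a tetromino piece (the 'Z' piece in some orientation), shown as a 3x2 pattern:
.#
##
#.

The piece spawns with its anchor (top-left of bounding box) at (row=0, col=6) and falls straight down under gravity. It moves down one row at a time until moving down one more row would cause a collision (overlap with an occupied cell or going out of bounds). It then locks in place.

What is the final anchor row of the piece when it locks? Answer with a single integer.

Answer: 6

Derivation:
Spawn at (row=0, col=6). Try each row:
  row 0: fits
  row 1: fits
  row 2: fits
  row 3: fits
  row 4: fits
  row 5: fits
  row 6: fits
  row 7: blocked -> lock at row 6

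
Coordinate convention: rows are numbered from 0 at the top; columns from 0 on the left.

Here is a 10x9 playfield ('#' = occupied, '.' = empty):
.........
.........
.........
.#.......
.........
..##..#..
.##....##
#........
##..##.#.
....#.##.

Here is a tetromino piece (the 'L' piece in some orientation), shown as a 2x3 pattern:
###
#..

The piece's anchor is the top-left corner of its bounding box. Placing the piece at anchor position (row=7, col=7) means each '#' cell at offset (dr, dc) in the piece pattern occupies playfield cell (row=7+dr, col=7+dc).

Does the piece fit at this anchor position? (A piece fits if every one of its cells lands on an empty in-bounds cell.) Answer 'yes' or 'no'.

Check each piece cell at anchor (7, 7):
  offset (0,0) -> (7,7): empty -> OK
  offset (0,1) -> (7,8): empty -> OK
  offset (0,2) -> (7,9): out of bounds -> FAIL
  offset (1,0) -> (8,7): occupied ('#') -> FAIL
All cells valid: no

Answer: no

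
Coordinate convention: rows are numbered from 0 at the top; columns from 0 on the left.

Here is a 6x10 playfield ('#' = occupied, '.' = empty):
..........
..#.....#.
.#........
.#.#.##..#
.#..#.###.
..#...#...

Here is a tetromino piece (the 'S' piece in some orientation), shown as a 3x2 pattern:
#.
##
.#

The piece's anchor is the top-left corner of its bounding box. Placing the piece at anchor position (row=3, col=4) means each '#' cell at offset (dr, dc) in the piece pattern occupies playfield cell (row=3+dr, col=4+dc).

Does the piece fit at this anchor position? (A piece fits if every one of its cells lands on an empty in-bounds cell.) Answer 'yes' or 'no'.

Answer: no

Derivation:
Check each piece cell at anchor (3, 4):
  offset (0,0) -> (3,4): empty -> OK
  offset (1,0) -> (4,4): occupied ('#') -> FAIL
  offset (1,1) -> (4,5): empty -> OK
  offset (2,1) -> (5,5): empty -> OK
All cells valid: no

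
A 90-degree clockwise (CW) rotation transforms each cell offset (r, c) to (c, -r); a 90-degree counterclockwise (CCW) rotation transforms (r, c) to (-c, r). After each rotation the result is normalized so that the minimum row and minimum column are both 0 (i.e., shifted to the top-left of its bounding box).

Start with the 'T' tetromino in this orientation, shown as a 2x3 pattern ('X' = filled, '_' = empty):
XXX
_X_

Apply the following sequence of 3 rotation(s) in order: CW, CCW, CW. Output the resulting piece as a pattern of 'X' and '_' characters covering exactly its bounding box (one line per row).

Answer: _X
XX
_X

Derivation:
Start:
XXX
_X_
After rotation 1 (CW):
_X
XX
_X
After rotation 2 (CCW):
XXX
_X_
After rotation 3 (CW):
_X
XX
_X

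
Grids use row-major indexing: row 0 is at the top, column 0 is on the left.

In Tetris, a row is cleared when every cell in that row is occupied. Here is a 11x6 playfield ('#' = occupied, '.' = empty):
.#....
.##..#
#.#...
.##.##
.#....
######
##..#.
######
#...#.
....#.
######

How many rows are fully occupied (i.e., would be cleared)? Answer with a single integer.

Answer: 3

Derivation:
Check each row:
  row 0: 5 empty cells -> not full
  row 1: 3 empty cells -> not full
  row 2: 4 empty cells -> not full
  row 3: 2 empty cells -> not full
  row 4: 5 empty cells -> not full
  row 5: 0 empty cells -> FULL (clear)
  row 6: 3 empty cells -> not full
  row 7: 0 empty cells -> FULL (clear)
  row 8: 4 empty cells -> not full
  row 9: 5 empty cells -> not full
  row 10: 0 empty cells -> FULL (clear)
Total rows cleared: 3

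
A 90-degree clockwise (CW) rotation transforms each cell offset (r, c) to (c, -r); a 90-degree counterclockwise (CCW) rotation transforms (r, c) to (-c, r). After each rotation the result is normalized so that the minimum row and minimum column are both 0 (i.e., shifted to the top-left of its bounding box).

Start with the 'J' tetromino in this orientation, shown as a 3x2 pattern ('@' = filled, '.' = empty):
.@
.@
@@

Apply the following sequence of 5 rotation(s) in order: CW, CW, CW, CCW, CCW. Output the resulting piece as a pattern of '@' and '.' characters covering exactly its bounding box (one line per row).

Answer: @..
@@@

Derivation:
Start:
.@
.@
@@
After rotation 1 (CW):
@..
@@@
After rotation 2 (CW):
@@
@.
@.
After rotation 3 (CW):
@@@
..@
After rotation 4 (CCW):
@@
@.
@.
After rotation 5 (CCW):
@..
@@@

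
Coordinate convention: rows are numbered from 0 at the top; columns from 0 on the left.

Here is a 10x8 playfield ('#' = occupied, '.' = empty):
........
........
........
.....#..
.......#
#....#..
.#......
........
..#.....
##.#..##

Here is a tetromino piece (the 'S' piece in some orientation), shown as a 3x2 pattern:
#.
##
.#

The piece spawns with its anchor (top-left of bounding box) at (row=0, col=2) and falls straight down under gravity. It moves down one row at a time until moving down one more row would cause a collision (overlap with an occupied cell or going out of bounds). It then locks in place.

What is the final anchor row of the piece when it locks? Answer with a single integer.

Spawn at (row=0, col=2). Try each row:
  row 0: fits
  row 1: fits
  row 2: fits
  row 3: fits
  row 4: fits
  row 5: fits
  row 6: fits
  row 7: blocked -> lock at row 6

Answer: 6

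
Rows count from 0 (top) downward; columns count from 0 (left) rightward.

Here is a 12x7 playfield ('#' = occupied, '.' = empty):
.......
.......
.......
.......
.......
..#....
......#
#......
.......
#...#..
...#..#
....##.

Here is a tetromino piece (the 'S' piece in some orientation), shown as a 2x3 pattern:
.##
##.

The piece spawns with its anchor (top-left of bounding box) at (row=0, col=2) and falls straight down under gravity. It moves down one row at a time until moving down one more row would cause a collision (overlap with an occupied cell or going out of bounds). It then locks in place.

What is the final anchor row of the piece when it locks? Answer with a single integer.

Answer: 3

Derivation:
Spawn at (row=0, col=2). Try each row:
  row 0: fits
  row 1: fits
  row 2: fits
  row 3: fits
  row 4: blocked -> lock at row 3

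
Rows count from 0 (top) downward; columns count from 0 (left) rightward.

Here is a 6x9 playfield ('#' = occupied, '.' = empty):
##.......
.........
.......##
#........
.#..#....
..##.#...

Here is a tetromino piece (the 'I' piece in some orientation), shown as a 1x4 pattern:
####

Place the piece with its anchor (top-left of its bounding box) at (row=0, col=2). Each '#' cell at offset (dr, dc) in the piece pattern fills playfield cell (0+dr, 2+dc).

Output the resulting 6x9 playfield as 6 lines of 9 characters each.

Answer: ######...
.........
.......##
#........
.#..#....
..##.#...

Derivation:
Fill (0+0,2+0) = (0,2)
Fill (0+0,2+1) = (0,3)
Fill (0+0,2+2) = (0,4)
Fill (0+0,2+3) = (0,5)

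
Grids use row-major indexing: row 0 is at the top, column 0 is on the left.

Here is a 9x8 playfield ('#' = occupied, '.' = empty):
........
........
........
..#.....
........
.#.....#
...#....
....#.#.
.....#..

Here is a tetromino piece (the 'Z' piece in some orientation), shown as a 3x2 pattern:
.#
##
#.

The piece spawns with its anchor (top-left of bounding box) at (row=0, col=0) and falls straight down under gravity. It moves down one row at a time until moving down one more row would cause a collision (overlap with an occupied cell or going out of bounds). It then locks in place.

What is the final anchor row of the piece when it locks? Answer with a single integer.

Answer: 3

Derivation:
Spawn at (row=0, col=0). Try each row:
  row 0: fits
  row 1: fits
  row 2: fits
  row 3: fits
  row 4: blocked -> lock at row 3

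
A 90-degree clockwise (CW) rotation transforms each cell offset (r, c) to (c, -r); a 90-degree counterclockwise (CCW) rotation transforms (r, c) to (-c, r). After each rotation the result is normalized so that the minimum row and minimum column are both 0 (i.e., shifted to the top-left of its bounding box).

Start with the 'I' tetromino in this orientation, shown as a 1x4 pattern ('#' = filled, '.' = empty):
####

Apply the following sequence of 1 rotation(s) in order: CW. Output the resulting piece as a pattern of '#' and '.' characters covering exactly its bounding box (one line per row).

Start:
####
After rotation 1 (CW):
#
#
#
#

Answer: #
#
#
#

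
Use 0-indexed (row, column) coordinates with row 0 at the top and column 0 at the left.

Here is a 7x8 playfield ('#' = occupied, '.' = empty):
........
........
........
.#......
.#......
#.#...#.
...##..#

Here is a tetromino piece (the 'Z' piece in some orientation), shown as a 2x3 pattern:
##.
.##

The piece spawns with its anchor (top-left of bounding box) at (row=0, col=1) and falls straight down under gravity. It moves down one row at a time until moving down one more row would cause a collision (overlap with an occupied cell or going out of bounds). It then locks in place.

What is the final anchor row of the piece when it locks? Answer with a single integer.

Spawn at (row=0, col=1). Try each row:
  row 0: fits
  row 1: fits
  row 2: fits
  row 3: blocked -> lock at row 2

Answer: 2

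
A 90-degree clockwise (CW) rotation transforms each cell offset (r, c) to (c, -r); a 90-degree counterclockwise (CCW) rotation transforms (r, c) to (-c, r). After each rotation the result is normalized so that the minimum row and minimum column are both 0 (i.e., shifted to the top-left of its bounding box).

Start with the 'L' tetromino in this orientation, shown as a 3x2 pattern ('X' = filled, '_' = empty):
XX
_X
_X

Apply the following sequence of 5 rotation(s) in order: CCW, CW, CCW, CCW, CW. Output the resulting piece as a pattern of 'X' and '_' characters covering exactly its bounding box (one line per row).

Start:
XX
_X
_X
After rotation 1 (CCW):
XXX
X__
After rotation 2 (CW):
XX
_X
_X
After rotation 3 (CCW):
XXX
X__
After rotation 4 (CCW):
X_
X_
XX
After rotation 5 (CW):
XXX
X__

Answer: XXX
X__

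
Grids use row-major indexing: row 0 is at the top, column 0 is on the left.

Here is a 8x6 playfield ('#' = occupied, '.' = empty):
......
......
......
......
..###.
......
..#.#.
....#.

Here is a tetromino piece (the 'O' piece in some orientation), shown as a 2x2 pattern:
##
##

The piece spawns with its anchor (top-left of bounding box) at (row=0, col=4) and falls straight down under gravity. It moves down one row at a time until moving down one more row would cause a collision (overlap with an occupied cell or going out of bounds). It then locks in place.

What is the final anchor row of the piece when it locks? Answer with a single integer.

Answer: 2

Derivation:
Spawn at (row=0, col=4). Try each row:
  row 0: fits
  row 1: fits
  row 2: fits
  row 3: blocked -> lock at row 2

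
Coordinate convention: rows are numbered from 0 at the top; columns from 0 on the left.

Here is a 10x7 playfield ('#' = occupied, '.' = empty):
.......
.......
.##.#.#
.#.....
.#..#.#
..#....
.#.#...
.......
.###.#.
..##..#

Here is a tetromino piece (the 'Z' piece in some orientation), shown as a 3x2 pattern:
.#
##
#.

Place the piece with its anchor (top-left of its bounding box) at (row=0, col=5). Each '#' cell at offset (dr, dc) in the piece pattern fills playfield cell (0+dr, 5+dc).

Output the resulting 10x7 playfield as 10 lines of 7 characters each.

Answer: ......#
.....##
.##.###
.#.....
.#..#.#
..#....
.#.#...
.......
.###.#.
..##..#

Derivation:
Fill (0+0,5+1) = (0,6)
Fill (0+1,5+0) = (1,5)
Fill (0+1,5+1) = (1,6)
Fill (0+2,5+0) = (2,5)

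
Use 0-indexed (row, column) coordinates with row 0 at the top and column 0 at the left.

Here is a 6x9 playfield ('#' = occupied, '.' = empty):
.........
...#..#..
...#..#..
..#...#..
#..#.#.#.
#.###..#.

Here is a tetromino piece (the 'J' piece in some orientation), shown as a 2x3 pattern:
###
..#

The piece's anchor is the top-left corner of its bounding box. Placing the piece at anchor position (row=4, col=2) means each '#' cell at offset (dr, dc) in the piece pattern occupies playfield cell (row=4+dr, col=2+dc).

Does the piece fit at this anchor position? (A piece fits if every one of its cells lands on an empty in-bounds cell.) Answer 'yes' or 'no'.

Check each piece cell at anchor (4, 2):
  offset (0,0) -> (4,2): empty -> OK
  offset (0,1) -> (4,3): occupied ('#') -> FAIL
  offset (0,2) -> (4,4): empty -> OK
  offset (1,2) -> (5,4): occupied ('#') -> FAIL
All cells valid: no

Answer: no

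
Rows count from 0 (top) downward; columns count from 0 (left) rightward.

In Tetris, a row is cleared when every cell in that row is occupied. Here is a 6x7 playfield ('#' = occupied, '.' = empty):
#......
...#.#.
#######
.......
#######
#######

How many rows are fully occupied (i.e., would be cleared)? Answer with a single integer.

Check each row:
  row 0: 6 empty cells -> not full
  row 1: 5 empty cells -> not full
  row 2: 0 empty cells -> FULL (clear)
  row 3: 7 empty cells -> not full
  row 4: 0 empty cells -> FULL (clear)
  row 5: 0 empty cells -> FULL (clear)
Total rows cleared: 3

Answer: 3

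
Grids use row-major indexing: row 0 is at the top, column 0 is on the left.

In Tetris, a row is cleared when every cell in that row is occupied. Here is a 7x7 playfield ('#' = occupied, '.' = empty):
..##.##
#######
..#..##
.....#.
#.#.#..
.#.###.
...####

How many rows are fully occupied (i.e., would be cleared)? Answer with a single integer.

Check each row:
  row 0: 3 empty cells -> not full
  row 1: 0 empty cells -> FULL (clear)
  row 2: 4 empty cells -> not full
  row 3: 6 empty cells -> not full
  row 4: 4 empty cells -> not full
  row 5: 3 empty cells -> not full
  row 6: 3 empty cells -> not full
Total rows cleared: 1

Answer: 1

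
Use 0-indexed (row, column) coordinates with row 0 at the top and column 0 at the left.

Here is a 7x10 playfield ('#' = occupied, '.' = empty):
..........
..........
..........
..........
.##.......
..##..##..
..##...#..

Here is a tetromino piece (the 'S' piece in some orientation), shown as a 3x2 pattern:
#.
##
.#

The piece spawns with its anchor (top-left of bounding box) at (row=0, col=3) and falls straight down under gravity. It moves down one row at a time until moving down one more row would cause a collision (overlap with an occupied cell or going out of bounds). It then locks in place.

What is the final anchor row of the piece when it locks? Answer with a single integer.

Answer: 3

Derivation:
Spawn at (row=0, col=3). Try each row:
  row 0: fits
  row 1: fits
  row 2: fits
  row 3: fits
  row 4: blocked -> lock at row 3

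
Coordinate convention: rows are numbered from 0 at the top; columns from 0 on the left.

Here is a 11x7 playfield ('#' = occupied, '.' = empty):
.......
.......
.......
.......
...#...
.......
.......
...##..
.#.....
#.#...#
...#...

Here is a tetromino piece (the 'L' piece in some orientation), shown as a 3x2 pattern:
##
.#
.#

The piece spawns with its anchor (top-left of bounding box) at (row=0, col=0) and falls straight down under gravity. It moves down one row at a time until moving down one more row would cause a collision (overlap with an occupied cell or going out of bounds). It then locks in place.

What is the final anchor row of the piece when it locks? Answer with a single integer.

Answer: 5

Derivation:
Spawn at (row=0, col=0). Try each row:
  row 0: fits
  row 1: fits
  row 2: fits
  row 3: fits
  row 4: fits
  row 5: fits
  row 6: blocked -> lock at row 5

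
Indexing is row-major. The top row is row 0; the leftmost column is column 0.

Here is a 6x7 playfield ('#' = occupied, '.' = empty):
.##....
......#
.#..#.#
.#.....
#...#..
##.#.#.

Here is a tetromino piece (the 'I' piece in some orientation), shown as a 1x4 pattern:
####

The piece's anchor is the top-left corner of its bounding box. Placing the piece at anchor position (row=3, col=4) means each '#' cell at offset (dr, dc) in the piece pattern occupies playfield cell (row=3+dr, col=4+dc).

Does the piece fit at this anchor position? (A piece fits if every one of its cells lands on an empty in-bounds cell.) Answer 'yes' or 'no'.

Check each piece cell at anchor (3, 4):
  offset (0,0) -> (3,4): empty -> OK
  offset (0,1) -> (3,5): empty -> OK
  offset (0,2) -> (3,6): empty -> OK
  offset (0,3) -> (3,7): out of bounds -> FAIL
All cells valid: no

Answer: no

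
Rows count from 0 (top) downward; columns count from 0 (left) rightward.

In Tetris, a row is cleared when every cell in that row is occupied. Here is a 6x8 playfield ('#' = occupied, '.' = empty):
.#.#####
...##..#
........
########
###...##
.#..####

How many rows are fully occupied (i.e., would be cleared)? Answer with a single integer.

Check each row:
  row 0: 2 empty cells -> not full
  row 1: 5 empty cells -> not full
  row 2: 8 empty cells -> not full
  row 3: 0 empty cells -> FULL (clear)
  row 4: 3 empty cells -> not full
  row 5: 3 empty cells -> not full
Total rows cleared: 1

Answer: 1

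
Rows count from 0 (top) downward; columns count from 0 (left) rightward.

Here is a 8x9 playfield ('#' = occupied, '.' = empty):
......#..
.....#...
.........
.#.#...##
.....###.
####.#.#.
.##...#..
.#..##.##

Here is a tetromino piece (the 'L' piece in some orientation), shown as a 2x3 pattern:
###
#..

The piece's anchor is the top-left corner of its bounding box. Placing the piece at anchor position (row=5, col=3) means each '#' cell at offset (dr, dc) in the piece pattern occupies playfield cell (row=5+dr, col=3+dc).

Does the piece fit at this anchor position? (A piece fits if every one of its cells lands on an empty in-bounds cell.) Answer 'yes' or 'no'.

Check each piece cell at anchor (5, 3):
  offset (0,0) -> (5,3): occupied ('#') -> FAIL
  offset (0,1) -> (5,4): empty -> OK
  offset (0,2) -> (5,5): occupied ('#') -> FAIL
  offset (1,0) -> (6,3): empty -> OK
All cells valid: no

Answer: no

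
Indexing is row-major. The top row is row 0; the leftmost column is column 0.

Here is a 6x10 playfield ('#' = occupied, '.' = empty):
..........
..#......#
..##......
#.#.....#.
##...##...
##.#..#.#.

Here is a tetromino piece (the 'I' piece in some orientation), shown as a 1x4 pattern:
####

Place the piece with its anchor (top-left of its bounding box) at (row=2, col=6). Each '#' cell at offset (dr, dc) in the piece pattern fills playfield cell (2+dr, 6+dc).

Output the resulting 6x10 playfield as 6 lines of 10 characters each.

Answer: ..........
..#......#
..##..####
#.#.....#.
##...##...
##.#..#.#.

Derivation:
Fill (2+0,6+0) = (2,6)
Fill (2+0,6+1) = (2,7)
Fill (2+0,6+2) = (2,8)
Fill (2+0,6+3) = (2,9)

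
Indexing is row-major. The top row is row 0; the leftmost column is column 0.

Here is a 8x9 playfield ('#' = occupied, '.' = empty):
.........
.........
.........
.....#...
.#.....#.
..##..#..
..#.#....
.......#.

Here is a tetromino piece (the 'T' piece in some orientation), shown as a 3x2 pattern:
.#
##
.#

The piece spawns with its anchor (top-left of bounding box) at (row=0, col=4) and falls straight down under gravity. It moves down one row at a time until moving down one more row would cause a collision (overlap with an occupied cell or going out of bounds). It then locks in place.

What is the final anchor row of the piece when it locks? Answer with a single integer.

Answer: 0

Derivation:
Spawn at (row=0, col=4). Try each row:
  row 0: fits
  row 1: blocked -> lock at row 0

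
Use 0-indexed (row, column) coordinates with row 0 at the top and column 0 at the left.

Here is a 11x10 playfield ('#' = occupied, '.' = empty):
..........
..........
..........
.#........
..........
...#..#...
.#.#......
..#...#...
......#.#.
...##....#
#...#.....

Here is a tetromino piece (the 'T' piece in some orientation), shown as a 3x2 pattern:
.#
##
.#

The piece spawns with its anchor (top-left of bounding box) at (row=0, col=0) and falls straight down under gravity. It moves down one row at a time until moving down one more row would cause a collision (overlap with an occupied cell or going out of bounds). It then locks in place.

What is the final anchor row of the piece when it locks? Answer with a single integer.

Spawn at (row=0, col=0). Try each row:
  row 0: fits
  row 1: blocked -> lock at row 0

Answer: 0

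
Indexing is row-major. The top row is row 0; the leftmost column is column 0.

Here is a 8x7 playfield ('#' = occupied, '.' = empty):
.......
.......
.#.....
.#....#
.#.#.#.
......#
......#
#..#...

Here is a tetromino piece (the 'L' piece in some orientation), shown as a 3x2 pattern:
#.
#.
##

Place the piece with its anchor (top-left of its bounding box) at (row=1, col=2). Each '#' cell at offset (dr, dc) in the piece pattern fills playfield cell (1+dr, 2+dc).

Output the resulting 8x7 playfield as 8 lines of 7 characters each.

Fill (1+0,2+0) = (1,2)
Fill (1+1,2+0) = (2,2)
Fill (1+2,2+0) = (3,2)
Fill (1+2,2+1) = (3,3)

Answer: .......
..#....
.##....
.###..#
.#.#.#.
......#
......#
#..#...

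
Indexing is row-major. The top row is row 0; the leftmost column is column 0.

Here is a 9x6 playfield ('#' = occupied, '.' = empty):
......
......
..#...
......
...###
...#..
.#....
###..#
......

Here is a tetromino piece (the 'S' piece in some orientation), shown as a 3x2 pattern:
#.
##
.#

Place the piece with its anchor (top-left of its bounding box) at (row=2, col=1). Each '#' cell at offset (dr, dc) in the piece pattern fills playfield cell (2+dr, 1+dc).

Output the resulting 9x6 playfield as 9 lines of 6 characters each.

Answer: ......
......
.##...
.##...
..####
...#..
.#....
###..#
......

Derivation:
Fill (2+0,1+0) = (2,1)
Fill (2+1,1+0) = (3,1)
Fill (2+1,1+1) = (3,2)
Fill (2+2,1+1) = (4,2)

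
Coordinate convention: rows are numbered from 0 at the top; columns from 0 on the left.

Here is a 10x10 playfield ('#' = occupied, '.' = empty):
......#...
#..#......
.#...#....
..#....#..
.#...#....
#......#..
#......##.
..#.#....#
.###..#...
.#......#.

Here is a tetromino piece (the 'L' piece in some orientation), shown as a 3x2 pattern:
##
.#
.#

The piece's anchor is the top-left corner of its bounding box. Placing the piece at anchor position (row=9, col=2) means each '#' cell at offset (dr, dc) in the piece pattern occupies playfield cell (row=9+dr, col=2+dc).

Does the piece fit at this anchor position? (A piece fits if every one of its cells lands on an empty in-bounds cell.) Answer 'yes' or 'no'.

Check each piece cell at anchor (9, 2):
  offset (0,0) -> (9,2): empty -> OK
  offset (0,1) -> (9,3): empty -> OK
  offset (1,1) -> (10,3): out of bounds -> FAIL
  offset (2,1) -> (11,3): out of bounds -> FAIL
All cells valid: no

Answer: no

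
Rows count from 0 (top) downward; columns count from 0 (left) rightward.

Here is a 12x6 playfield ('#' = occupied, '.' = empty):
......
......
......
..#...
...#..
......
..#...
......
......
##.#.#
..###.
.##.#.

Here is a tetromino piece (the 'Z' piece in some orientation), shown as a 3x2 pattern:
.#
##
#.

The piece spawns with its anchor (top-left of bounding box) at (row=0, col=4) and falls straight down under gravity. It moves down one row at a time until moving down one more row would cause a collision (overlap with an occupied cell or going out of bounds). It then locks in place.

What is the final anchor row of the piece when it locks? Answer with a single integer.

Answer: 7

Derivation:
Spawn at (row=0, col=4). Try each row:
  row 0: fits
  row 1: fits
  row 2: fits
  row 3: fits
  row 4: fits
  row 5: fits
  row 6: fits
  row 7: fits
  row 8: blocked -> lock at row 7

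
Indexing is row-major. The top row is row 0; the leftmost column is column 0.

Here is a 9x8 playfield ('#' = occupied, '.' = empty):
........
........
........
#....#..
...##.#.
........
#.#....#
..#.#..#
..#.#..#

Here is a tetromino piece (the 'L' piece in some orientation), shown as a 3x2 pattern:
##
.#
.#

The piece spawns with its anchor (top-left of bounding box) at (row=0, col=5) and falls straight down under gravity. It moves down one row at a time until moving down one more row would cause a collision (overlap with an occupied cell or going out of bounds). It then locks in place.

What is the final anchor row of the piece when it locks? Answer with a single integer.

Spawn at (row=0, col=5). Try each row:
  row 0: fits
  row 1: fits
  row 2: blocked -> lock at row 1

Answer: 1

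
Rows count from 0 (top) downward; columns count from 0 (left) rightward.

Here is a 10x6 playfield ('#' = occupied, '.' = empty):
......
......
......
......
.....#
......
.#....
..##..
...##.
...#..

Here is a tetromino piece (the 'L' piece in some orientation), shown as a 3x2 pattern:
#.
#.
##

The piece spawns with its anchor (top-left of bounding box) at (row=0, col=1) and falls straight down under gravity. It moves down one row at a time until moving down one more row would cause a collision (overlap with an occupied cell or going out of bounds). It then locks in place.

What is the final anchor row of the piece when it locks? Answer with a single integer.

Answer: 3

Derivation:
Spawn at (row=0, col=1). Try each row:
  row 0: fits
  row 1: fits
  row 2: fits
  row 3: fits
  row 4: blocked -> lock at row 3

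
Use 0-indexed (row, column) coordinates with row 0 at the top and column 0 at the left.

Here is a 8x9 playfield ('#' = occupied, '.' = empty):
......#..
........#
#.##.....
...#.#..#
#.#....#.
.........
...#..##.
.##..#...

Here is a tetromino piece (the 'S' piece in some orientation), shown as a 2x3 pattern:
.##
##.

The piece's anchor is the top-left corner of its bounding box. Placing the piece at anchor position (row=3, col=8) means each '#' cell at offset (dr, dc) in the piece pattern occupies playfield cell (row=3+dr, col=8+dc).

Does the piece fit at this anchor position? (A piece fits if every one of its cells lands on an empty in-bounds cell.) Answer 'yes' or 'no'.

Check each piece cell at anchor (3, 8):
  offset (0,1) -> (3,9): out of bounds -> FAIL
  offset (0,2) -> (3,10): out of bounds -> FAIL
  offset (1,0) -> (4,8): empty -> OK
  offset (1,1) -> (4,9): out of bounds -> FAIL
All cells valid: no

Answer: no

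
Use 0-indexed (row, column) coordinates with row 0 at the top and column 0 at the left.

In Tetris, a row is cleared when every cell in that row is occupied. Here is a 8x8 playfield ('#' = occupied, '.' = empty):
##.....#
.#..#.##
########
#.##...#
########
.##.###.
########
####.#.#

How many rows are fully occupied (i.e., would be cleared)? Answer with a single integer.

Check each row:
  row 0: 5 empty cells -> not full
  row 1: 4 empty cells -> not full
  row 2: 0 empty cells -> FULL (clear)
  row 3: 4 empty cells -> not full
  row 4: 0 empty cells -> FULL (clear)
  row 5: 3 empty cells -> not full
  row 6: 0 empty cells -> FULL (clear)
  row 7: 2 empty cells -> not full
Total rows cleared: 3

Answer: 3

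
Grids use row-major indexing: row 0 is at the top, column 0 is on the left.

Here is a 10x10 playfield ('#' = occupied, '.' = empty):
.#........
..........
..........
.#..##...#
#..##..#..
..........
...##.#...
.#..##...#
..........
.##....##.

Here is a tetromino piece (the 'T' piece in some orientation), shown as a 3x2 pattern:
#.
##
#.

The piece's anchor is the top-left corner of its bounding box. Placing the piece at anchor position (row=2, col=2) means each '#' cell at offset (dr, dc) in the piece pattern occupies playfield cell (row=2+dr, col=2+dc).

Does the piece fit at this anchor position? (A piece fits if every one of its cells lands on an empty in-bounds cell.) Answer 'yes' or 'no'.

Check each piece cell at anchor (2, 2):
  offset (0,0) -> (2,2): empty -> OK
  offset (1,0) -> (3,2): empty -> OK
  offset (1,1) -> (3,3): empty -> OK
  offset (2,0) -> (4,2): empty -> OK
All cells valid: yes

Answer: yes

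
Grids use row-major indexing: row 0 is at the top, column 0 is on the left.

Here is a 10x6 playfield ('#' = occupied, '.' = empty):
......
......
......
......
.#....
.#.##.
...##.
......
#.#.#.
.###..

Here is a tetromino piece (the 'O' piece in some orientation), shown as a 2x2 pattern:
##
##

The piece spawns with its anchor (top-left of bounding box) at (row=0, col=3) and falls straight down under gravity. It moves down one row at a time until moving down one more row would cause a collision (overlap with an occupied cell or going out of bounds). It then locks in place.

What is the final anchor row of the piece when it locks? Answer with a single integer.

Spawn at (row=0, col=3). Try each row:
  row 0: fits
  row 1: fits
  row 2: fits
  row 3: fits
  row 4: blocked -> lock at row 3

Answer: 3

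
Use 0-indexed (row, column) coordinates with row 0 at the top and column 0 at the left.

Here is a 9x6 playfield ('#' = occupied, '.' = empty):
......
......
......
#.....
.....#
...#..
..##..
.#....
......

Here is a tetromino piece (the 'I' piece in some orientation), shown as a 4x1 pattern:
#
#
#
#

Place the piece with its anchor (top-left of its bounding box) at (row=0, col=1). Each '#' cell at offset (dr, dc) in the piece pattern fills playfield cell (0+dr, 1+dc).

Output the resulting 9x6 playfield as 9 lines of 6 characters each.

Fill (0+0,1+0) = (0,1)
Fill (0+1,1+0) = (1,1)
Fill (0+2,1+0) = (2,1)
Fill (0+3,1+0) = (3,1)

Answer: .#....
.#....
.#....
##....
.....#
...#..
..##..
.#....
......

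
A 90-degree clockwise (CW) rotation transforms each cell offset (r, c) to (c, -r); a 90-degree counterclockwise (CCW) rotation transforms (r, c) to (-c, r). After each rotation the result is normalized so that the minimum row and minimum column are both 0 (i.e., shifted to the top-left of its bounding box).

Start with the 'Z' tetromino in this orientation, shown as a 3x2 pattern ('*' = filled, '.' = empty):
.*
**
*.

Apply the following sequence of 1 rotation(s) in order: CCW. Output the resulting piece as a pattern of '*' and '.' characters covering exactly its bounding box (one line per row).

Start:
.*
**
*.
After rotation 1 (CCW):
**.
.**

Answer: **.
.**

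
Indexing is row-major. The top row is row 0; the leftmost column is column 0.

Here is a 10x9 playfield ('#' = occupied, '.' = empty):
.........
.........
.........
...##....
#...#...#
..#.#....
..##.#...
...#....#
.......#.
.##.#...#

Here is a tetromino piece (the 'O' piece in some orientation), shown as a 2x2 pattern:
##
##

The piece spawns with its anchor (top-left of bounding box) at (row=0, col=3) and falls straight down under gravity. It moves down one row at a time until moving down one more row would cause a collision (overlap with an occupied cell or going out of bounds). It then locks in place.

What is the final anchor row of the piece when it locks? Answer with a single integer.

Answer: 1

Derivation:
Spawn at (row=0, col=3). Try each row:
  row 0: fits
  row 1: fits
  row 2: blocked -> lock at row 1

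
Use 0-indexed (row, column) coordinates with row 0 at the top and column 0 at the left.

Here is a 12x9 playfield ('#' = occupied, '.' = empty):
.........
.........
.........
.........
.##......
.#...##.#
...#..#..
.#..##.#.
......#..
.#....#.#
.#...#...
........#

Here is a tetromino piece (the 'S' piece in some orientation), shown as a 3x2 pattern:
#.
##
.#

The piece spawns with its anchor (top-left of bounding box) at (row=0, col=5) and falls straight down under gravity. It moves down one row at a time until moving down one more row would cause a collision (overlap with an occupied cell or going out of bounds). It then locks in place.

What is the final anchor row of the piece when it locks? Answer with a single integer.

Spawn at (row=0, col=5). Try each row:
  row 0: fits
  row 1: fits
  row 2: fits
  row 3: blocked -> lock at row 2

Answer: 2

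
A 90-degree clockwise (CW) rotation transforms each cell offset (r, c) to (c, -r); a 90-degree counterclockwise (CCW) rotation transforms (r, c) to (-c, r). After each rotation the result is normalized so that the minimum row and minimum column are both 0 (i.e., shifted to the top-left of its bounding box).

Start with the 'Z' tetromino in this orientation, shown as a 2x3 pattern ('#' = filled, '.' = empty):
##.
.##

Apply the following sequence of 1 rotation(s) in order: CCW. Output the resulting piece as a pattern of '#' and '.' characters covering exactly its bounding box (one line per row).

Answer: .#
##
#.

Derivation:
Start:
##.
.##
After rotation 1 (CCW):
.#
##
#.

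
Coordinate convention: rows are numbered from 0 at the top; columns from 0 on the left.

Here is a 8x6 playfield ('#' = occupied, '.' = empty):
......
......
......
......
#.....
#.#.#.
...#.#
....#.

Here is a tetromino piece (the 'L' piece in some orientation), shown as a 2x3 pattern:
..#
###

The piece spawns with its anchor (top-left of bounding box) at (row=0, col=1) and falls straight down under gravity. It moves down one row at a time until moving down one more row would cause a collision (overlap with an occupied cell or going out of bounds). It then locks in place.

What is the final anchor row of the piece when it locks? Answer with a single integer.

Answer: 3

Derivation:
Spawn at (row=0, col=1). Try each row:
  row 0: fits
  row 1: fits
  row 2: fits
  row 3: fits
  row 4: blocked -> lock at row 3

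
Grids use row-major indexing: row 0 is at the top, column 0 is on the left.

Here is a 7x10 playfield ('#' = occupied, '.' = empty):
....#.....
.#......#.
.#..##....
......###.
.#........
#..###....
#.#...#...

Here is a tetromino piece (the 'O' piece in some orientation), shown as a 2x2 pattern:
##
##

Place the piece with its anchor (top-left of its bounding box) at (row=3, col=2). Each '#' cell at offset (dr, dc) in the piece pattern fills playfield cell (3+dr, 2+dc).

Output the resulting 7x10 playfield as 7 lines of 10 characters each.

Answer: ....#.....
.#......#.
.#..##....
..##..###.
.###......
#..###....
#.#...#...

Derivation:
Fill (3+0,2+0) = (3,2)
Fill (3+0,2+1) = (3,3)
Fill (3+1,2+0) = (4,2)
Fill (3+1,2+1) = (4,3)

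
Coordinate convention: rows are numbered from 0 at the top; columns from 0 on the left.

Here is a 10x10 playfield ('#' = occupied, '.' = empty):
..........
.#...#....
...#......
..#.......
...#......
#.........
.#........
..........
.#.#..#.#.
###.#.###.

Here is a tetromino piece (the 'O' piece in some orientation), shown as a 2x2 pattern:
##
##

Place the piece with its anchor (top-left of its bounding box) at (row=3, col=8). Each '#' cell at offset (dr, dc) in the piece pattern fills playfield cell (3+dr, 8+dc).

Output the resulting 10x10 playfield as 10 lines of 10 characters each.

Fill (3+0,8+0) = (3,8)
Fill (3+0,8+1) = (3,9)
Fill (3+1,8+0) = (4,8)
Fill (3+1,8+1) = (4,9)

Answer: ..........
.#...#....
...#......
..#.....##
...#....##
#.........
.#........
..........
.#.#..#.#.
###.#.###.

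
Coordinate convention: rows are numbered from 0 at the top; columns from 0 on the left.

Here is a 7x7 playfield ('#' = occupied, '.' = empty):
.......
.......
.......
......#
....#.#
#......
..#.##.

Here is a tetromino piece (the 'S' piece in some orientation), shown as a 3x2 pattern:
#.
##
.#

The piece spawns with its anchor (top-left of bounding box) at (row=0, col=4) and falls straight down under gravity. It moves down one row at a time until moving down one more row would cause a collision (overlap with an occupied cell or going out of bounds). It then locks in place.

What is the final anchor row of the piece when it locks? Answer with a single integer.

Spawn at (row=0, col=4). Try each row:
  row 0: fits
  row 1: fits
  row 2: fits
  row 3: blocked -> lock at row 2

Answer: 2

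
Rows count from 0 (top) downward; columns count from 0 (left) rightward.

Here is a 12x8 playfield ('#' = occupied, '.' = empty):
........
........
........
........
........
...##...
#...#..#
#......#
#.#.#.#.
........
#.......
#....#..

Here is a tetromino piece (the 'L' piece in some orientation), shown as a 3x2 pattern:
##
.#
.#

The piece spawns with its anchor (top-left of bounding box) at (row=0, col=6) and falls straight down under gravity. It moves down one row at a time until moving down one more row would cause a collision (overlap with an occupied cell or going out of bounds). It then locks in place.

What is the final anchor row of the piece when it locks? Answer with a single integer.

Answer: 3

Derivation:
Spawn at (row=0, col=6). Try each row:
  row 0: fits
  row 1: fits
  row 2: fits
  row 3: fits
  row 4: blocked -> lock at row 3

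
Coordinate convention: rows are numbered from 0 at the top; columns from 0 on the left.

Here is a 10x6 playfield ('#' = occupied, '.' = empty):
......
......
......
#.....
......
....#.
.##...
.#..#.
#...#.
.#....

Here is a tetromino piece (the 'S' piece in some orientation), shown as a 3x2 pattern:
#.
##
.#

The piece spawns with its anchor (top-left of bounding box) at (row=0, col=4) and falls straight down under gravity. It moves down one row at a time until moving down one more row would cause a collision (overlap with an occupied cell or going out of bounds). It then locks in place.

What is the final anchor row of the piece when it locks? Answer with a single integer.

Answer: 3

Derivation:
Spawn at (row=0, col=4). Try each row:
  row 0: fits
  row 1: fits
  row 2: fits
  row 3: fits
  row 4: blocked -> lock at row 3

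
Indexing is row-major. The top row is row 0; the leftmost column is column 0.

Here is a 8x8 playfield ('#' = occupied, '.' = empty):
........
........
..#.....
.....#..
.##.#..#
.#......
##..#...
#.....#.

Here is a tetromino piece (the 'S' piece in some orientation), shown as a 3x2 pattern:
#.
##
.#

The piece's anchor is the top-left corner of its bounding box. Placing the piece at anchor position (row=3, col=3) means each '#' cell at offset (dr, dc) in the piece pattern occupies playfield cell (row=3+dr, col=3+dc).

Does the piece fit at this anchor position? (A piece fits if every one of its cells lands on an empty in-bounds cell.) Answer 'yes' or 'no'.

Answer: no

Derivation:
Check each piece cell at anchor (3, 3):
  offset (0,0) -> (3,3): empty -> OK
  offset (1,0) -> (4,3): empty -> OK
  offset (1,1) -> (4,4): occupied ('#') -> FAIL
  offset (2,1) -> (5,4): empty -> OK
All cells valid: no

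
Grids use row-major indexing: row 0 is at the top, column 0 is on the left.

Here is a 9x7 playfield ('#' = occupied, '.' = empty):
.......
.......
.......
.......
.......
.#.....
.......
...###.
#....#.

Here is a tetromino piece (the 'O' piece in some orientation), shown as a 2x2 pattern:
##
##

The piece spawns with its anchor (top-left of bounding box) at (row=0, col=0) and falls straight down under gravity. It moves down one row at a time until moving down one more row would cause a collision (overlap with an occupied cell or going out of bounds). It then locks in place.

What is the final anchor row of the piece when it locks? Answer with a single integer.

Spawn at (row=0, col=0). Try each row:
  row 0: fits
  row 1: fits
  row 2: fits
  row 3: fits
  row 4: blocked -> lock at row 3

Answer: 3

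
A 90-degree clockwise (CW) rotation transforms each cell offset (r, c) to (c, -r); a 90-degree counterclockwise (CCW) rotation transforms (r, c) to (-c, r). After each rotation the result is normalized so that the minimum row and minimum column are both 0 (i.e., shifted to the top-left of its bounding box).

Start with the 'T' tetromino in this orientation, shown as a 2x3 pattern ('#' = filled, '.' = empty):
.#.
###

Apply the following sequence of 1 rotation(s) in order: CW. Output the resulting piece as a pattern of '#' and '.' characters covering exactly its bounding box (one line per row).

Start:
.#.
###
After rotation 1 (CW):
#.
##
#.

Answer: #.
##
#.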